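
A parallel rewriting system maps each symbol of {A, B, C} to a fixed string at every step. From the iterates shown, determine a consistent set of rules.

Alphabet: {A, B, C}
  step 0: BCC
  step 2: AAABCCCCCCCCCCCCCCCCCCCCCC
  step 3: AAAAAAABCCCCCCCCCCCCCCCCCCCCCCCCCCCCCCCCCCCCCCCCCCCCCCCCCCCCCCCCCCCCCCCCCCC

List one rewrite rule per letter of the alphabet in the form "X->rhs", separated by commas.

  step 2 ⇒ step 3: AAABCCCCCCCCCCCCCCCCCCCCCC ⇒ AA·AA·AA·ABC·CCC·CCC·CCC·CCC·CCC·CCC·CCC·CCC·CCC·CCC·CCC·CCC·CCC·CCC·CCC·CCC·CCC·CCC·CCC·CCC·CCC·CCC
    A ↦ AA
    B ↦ ABC
    C ↦ CCC

A->AA, B->ABC, C->CCC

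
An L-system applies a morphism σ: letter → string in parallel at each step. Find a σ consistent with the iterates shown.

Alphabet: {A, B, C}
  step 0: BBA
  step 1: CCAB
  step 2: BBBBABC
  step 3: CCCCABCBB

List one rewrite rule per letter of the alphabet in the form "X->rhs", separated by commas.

  step 2 ⇒ step 3: BBBBABC ⇒ C·C·C·C·AB·C·BB
    A ↦ AB
    B ↦ C
    C ↦ BB

A->AB, B->C, C->BB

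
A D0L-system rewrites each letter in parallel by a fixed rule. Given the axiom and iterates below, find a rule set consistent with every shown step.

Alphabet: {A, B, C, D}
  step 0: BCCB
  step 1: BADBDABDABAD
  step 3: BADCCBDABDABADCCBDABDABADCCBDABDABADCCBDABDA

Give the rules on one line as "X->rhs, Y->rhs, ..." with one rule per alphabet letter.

A->C, B->BAD, C->BDA, D->C

  step 0 ⇒ step 1: BCCB ⇒ BAD·BDA·BDA·BAD
    B ↦ BAD
    C ↦ BDA
    A ↦ C  (constrained at step 1)
    D ↦ C  (constrained at step 1)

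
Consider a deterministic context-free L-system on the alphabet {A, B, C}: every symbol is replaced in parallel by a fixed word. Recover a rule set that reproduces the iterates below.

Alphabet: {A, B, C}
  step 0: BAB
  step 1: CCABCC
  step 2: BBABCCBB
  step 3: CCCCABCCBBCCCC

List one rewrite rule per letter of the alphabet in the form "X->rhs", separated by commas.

A->AB, B->CC, C->B

  step 2 ⇒ step 3: BBABCCBB ⇒ CC·CC·AB·CC·B·B·CC·CC
    A ↦ AB
    B ↦ CC
    C ↦ B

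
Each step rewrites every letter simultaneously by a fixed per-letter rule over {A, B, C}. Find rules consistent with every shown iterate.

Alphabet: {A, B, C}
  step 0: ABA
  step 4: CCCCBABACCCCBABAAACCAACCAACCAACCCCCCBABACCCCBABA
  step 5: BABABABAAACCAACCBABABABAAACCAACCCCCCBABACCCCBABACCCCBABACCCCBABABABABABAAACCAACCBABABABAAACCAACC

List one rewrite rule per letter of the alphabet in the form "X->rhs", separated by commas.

A->CC, B->AA, C->BA

  step 4 ⇒ step 5: CCCCBABACCCCBABAAACCAACCAACCAACCCCCCBABACCCCBABA ⇒ BA·BA·BA·BA·AA·CC·AA·CC·BA·BA·BA·BA·AA·CC·AA·CC·CC·CC·BA·BA·CC·CC·BA·BA·CC·CC·BA·BA·CC·CC·BA·BA·BA·BA·BA·BA·AA·CC·AA·CC·BA·BA·BA·BA·AA·CC·AA·CC
    A ↦ CC
    B ↦ AA
    C ↦ BA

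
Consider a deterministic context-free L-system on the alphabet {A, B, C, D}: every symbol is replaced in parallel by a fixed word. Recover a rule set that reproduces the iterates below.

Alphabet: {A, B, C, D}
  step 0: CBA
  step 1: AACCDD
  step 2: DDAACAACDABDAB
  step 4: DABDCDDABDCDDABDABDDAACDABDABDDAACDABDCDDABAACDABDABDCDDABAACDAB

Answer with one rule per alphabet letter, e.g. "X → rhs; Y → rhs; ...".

  step 1 ⇒ step 2: AACCDD ⇒ D·D·AAC·AAC·DAB·DAB
    A ↦ D
    C ↦ AAC
    D ↦ DAB
  step 0 ⇒ step 1: CBA ⇒ AAC·CD·D
    B ↦ CD

A->D, B->CD, C->AAC, D->DAB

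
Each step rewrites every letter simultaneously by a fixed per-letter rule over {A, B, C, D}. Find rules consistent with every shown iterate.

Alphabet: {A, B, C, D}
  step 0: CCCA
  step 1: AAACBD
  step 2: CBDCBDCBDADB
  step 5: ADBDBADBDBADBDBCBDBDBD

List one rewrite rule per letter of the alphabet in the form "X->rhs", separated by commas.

  step 1 ⇒ step 2: AAACBD ⇒ CBD·CBD·CBD·A·D·B
    A ↦ CBD
    B ↦ D
    C ↦ A
    D ↦ B

A->CBD, B->D, C->A, D->B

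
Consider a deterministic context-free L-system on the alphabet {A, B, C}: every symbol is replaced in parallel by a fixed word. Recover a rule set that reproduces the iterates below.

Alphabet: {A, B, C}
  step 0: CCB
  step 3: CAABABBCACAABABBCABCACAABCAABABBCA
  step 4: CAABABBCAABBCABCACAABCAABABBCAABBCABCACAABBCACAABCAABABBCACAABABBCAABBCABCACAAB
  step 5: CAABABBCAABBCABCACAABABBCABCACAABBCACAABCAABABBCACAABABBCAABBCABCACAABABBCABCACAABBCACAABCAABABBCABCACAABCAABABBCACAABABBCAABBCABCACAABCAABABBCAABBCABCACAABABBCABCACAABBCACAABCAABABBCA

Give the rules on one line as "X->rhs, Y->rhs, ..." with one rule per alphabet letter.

  step 4 ⇒ step 5: CAABABBCAABBCABCACAABCAABABBCAABBCABCACAABBCACAABCAABABBCACAABABBCAABBCABCACAAB ⇒ CA·AB·AB·BCA·AB·BCA·BCA·CA·AB·AB·BCA·BCA·CA·AB·BCA·CA·AB·CA·AB·AB·BCA·CA·AB·AB·BCA·AB·BCA·BCA·CA·AB·AB·BCA·BCA·CA·AB·BCA·CA·AB·CA·AB·AB·BCA·BCA·CA·AB·CA·AB·AB·BCA·CA·AB·AB·BCA·AB·BCA·BCA·CA·AB·CA·AB·AB·BCA·AB·BCA·BCA·CA·AB·AB·BCA·BCA·CA·AB·BCA·CA·AB·CA·AB·AB·BCA
    A ↦ AB
    B ↦ BCA
    C ↦ CA

A->AB, B->BCA, C->CA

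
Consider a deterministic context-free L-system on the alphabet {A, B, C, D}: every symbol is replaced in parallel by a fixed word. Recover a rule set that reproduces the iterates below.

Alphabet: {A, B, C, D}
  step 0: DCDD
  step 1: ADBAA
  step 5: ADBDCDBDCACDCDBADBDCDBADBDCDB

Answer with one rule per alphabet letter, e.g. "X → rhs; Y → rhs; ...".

A->DC, B->C, C->DB, D->A

  step 0 ⇒ step 1: DCDD ⇒ A·DB·A·A
    C ↦ DB
    D ↦ A
    A ↦ DC  (constrained at step 1)
    B ↦ C  (constrained at step 1)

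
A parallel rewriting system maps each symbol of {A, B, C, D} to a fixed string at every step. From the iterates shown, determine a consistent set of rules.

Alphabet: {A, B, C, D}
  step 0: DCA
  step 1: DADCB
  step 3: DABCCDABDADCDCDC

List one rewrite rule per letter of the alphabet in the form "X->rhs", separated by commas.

  step 0 ⇒ step 1: DCA ⇒ DA·DC·B
    A ↦ B
    C ↦ DC
    D ↦ DA
    B ↦ CC  (constrained at step 1)

A->B, B->CC, C->DC, D->DA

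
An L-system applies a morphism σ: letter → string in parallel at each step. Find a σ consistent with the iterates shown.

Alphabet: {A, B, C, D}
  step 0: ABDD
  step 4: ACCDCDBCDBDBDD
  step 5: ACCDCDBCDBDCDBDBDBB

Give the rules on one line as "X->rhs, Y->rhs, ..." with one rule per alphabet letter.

A->AC, B->D, C->CD, D->B

  step 4 ⇒ step 5: ACCDCDBCDBDBDD ⇒ AC·CD·CD·B·CD·B·D·CD·B·D·B·D·B·B
    A ↦ AC
    B ↦ D
    C ↦ CD
    D ↦ B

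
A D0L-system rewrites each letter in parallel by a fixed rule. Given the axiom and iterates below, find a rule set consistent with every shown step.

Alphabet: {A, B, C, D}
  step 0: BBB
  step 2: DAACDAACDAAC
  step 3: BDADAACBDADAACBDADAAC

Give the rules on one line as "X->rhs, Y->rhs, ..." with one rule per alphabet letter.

A->DA, B->AC, C->AC, D->B

  step 2 ⇒ step 3: DAACDAACDAAC ⇒ B·DA·DA·AC·B·DA·DA·AC·B·DA·DA·AC
    A ↦ DA
    C ↦ AC
    D ↦ B
    B ↦ AC  (constrained at step 0)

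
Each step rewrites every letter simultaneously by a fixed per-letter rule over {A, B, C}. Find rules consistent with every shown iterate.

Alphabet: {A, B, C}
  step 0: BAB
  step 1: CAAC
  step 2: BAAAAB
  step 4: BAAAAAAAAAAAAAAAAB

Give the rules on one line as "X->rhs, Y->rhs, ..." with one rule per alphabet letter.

  step 1 ⇒ step 2: CAAC ⇒ B·AA·AA·B
    A ↦ AA
    C ↦ B
  step 0 ⇒ step 1: BAB ⇒ C·AA·C
    B ↦ C

A->AA, B->C, C->B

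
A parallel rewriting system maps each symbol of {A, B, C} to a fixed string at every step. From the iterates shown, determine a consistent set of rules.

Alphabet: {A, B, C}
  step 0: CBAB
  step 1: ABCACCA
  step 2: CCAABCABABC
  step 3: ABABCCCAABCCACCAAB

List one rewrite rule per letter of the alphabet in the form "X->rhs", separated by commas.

  step 2 ⇒ step 3: CCAABCABABC ⇒ AB·AB·C·C·CA·AB·C·CA·C·CA·AB
    A ↦ C
    B ↦ CA
    C ↦ AB

A->C, B->CA, C->AB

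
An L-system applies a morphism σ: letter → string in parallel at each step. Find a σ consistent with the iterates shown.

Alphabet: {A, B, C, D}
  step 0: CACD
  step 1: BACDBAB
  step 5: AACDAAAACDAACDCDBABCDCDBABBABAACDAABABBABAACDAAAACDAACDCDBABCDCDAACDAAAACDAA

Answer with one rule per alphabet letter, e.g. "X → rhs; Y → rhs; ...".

A->CD, B->AA, C->BA, D->B

  step 0 ⇒ step 1: CACD ⇒ BA·CD·BA·B
    A ↦ CD
    C ↦ BA
    D ↦ B
    B ↦ AA  (constrained at step 1)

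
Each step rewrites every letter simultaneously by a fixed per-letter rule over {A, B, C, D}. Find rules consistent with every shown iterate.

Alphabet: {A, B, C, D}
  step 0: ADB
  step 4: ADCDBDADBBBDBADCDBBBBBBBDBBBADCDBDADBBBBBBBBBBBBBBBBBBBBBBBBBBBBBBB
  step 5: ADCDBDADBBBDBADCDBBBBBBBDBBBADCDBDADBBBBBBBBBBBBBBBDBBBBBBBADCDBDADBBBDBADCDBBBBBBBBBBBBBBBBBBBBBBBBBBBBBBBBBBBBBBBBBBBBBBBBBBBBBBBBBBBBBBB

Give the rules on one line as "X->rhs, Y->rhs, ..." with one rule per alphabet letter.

  step 4 ⇒ step 5: ADCDBDADBBBDBADCDBBBBBBBDBBBADCDBDADBBBBBBBBBBBBBBBBBBBBBBBBBBBBBBB ⇒ ADC·DB·DA·DB·BB·DB·ADC·DB·BB·BB·BB·DB·BB·ADC·DB·DA·DB·BB·BB·BB·BB·BB·BB·BB·DB·BB·BB·BB·ADC·DB·DA·DB·BB·DB·ADC·DB·BB·BB·BB·BB·BB·BB·BB·BB·BB·BB·BB·BB·BB·BB·BB·BB·BB·BB·BB·BB·BB·BB·BB·BB·BB·BB·BB·BB·BB·BB·BB
    A ↦ ADC
    B ↦ BB
    C ↦ DA
    D ↦ DB

A->ADC, B->BB, C->DA, D->DB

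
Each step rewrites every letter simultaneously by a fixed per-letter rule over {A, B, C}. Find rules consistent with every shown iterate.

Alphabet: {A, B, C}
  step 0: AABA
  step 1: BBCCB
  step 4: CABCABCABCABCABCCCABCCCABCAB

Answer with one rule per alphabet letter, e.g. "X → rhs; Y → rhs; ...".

A->B, B->CC, C->CA

  step 0 ⇒ step 1: AABA ⇒ B·B·CC·B
    A ↦ B
    B ↦ CC
    C ↦ CA  (constrained at step 1)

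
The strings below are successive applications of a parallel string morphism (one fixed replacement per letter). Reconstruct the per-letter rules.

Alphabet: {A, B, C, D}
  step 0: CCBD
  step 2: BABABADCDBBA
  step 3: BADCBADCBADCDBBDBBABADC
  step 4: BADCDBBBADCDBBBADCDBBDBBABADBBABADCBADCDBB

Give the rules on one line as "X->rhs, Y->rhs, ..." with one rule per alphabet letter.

A->DC, B->BA, C->B, D->DB

  step 3 ⇒ step 4: BADCBADCBADCDBBDBBABADC ⇒ BA·DC·DB·B·BA·DC·DB·B·BA·DC·DB·B·DB·BA·BA·DB·BA·BA·DC·BA·DC·DB·B
    A ↦ DC
    B ↦ BA
    C ↦ B
    D ↦ DB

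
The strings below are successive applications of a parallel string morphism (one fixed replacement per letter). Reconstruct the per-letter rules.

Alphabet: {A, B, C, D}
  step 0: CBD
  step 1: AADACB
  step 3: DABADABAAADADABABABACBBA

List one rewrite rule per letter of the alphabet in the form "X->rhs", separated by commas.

A->BA, B->DA, C->AA, D->CB

  step 0 ⇒ step 1: CBD ⇒ AA·DA·CB
    B ↦ DA
    C ↦ AA
    D ↦ CB
    A ↦ BA  (constrained at step 1)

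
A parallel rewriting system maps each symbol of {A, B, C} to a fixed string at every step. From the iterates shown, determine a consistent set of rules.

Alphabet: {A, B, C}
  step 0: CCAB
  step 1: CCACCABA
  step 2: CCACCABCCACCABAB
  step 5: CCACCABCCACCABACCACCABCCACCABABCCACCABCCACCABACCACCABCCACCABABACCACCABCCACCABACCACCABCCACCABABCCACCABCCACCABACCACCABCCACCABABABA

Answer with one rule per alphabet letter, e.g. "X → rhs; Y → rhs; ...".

  step 1 ⇒ step 2: CCACCABA ⇒ CCA·CCA·B·CCA·CCA·B·A·B
    A ↦ B
    B ↦ A
    C ↦ CCA

A->B, B->A, C->CCA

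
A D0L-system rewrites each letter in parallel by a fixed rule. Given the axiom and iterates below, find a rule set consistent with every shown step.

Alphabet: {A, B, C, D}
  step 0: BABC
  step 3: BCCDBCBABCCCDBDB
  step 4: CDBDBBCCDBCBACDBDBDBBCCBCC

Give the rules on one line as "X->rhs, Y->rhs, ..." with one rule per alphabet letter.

  step 3 ⇒ step 4: BCCDBCBABCCCDBDB ⇒ C·DB·DB·BC·C·DB·C·BA·C·DB·DB·DB·BC·C·BC·C
    A ↦ BA
    B ↦ C
    C ↦ DB
    D ↦ BC

A->BA, B->C, C->DB, D->BC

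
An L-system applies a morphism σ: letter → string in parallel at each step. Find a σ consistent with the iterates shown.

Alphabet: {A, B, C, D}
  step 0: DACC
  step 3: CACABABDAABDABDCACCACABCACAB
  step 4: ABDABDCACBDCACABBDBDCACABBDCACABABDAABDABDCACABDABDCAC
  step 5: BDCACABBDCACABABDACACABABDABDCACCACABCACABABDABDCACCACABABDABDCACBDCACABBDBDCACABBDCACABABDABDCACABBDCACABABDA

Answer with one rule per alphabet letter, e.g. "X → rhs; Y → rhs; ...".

  step 4 ⇒ step 5: ABDABDCACBDCACABBDBDCACABBDCACABABDAABDABDCACABDABDCAC ⇒ BD·CAC·AB·BD·CAC·AB·A·BD·A·CAC·AB·A·BD·A·BD·CAC·CAC·AB·CAC·AB·A·BD·A·BD·CAC·CAC·AB·A·BD·A·BD·CAC·BD·CAC·AB·BD·BD·CAC·AB·BD·CAC·AB·A·BD·A·BD·CAC·AB·BD·CAC·AB·A·BD·A
    A ↦ BD
    B ↦ CAC
    C ↦ A
    D ↦ AB

A->BD, B->CAC, C->A, D->AB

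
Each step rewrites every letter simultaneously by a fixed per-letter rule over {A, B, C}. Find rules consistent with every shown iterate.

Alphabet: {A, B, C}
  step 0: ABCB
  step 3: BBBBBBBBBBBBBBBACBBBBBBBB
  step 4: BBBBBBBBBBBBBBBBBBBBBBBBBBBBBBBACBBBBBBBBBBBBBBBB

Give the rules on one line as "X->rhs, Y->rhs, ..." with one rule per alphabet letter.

A->B, B->BB, C->AC

  step 3 ⇒ step 4: BBBBBBBBBBBBBBBACBBBBBBBB ⇒ BB·BB·BB·BB·BB·BB·BB·BB·BB·BB·BB·BB·BB·BB·BB·B·AC·BB·BB·BB·BB·BB·BB·BB·BB
    A ↦ B
    B ↦ BB
    C ↦ AC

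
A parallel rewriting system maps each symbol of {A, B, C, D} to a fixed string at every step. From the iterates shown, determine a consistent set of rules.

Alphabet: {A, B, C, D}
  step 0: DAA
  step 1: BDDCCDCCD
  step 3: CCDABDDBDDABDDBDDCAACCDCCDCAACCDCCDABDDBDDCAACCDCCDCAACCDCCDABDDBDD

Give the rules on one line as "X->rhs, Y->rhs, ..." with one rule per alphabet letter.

  step 0 ⇒ step 1: DAA ⇒ BDD·CCD·CCD
    A ↦ CCD
    D ↦ BDD
    B ↦ A  (constrained at step 1)
    C ↦ CAA  (constrained at step 1)

A->CCD, B->A, C->CAA, D->BDD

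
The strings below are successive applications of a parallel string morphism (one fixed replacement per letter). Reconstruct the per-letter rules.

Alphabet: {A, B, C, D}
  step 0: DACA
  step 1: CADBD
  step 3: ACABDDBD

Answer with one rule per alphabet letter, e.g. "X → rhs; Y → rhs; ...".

  step 0 ⇒ step 1: DACA ⇒ CA·D·B·D
    A ↦ D
    C ↦ B
    D ↦ CA
    B ↦ A  (constrained at step 1)

A->D, B->A, C->B, D->CA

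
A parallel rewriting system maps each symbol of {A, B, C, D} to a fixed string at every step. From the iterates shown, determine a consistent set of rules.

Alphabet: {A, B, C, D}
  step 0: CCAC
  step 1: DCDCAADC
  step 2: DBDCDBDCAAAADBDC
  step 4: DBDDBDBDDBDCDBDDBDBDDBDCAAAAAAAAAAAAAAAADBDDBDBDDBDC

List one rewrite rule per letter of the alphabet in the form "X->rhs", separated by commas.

A->AA, B->D, C->DC, D->DB

  step 1 ⇒ step 2: DCDCAADC ⇒ DB·DC·DB·DC·AA·AA·DB·DC
    A ↦ AA
    C ↦ DC
    D ↦ DB
    B ↦ D  (constrained at step 2)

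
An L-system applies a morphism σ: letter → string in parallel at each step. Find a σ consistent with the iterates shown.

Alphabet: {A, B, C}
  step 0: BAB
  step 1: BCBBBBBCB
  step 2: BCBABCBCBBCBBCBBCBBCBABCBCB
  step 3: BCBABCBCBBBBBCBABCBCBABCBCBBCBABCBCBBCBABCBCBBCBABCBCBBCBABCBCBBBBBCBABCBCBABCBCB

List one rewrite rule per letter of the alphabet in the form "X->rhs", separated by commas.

A->BBB, B->BCB, C->ABC

  step 2 ⇒ step 3: BCBABCBCBBCBBCBBCBBCBABCBCB ⇒ BCB·ABC·BCB·BBB·BCB·ABC·BCB·ABC·BCB·BCB·ABC·BCB·BCB·ABC·BCB·BCB·ABC·BCB·BCB·ABC·BCB·BBB·BCB·ABC·BCB·ABC·BCB
    A ↦ BBB
    B ↦ BCB
    C ↦ ABC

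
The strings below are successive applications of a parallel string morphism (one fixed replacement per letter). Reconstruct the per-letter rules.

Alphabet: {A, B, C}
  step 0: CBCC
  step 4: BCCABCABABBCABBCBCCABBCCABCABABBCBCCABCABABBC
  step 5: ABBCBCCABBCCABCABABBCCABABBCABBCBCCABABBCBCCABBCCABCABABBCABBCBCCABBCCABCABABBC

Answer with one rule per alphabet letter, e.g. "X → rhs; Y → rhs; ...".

A->C, B->AB, C->BC

  step 4 ⇒ step 5: BCCABCABABBCABBCBCCABBCCABCABABBCBCCABCABABBC ⇒ AB·BC·BC·C·AB·BC·C·AB·C·AB·AB·BC·C·AB·AB·BC·AB·BC·BC·C·AB·AB·BC·BC·C·AB·BC·C·AB·C·AB·AB·BC·AB·BC·BC·C·AB·BC·C·AB·C·AB·AB·BC
    A ↦ C
    B ↦ AB
    C ↦ BC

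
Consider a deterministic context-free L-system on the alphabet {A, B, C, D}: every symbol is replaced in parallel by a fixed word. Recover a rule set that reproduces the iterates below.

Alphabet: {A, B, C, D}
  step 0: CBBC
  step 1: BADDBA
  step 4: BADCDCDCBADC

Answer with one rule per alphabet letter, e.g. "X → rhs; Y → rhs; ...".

A->C, B->D, C->BA, D->C

  step 0 ⇒ step 1: CBBC ⇒ BA·D·D·BA
    B ↦ D
    C ↦ BA
    A ↦ C  (constrained at step 1)
    D ↦ C  (constrained at step 1)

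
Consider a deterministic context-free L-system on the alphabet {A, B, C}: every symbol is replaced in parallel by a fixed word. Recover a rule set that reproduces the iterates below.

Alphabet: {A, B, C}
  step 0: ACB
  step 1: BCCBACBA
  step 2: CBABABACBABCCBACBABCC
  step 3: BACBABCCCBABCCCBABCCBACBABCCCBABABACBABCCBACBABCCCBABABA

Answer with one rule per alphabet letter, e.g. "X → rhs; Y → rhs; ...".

A->BCC, B->CBA, C->BA

  step 2 ⇒ step 3: CBABABACBABCCBACBABCC ⇒ BA·CBA·BCC·CBA·BCC·CBA·BCC·BA·CBA·BCC·CBA·BA·BA·CBA·BCC·BA·CBA·BCC·CBA·BA·BA
    A ↦ BCC
    B ↦ CBA
    C ↦ BA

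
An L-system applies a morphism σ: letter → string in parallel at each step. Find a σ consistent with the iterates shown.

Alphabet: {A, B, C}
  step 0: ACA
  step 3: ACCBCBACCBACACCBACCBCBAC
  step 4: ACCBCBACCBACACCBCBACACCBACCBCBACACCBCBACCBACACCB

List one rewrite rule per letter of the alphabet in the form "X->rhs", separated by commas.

A->AC, B->AC, C->CB

  step 3 ⇒ step 4: ACCBCBACCBACACCBACCBCBAC ⇒ AC·CB·CB·AC·CB·AC·AC·CB·CB·AC·AC·CB·AC·CB·CB·AC·AC·CB·CB·AC·CB·AC·AC·CB
    A ↦ AC
    B ↦ AC
    C ↦ CB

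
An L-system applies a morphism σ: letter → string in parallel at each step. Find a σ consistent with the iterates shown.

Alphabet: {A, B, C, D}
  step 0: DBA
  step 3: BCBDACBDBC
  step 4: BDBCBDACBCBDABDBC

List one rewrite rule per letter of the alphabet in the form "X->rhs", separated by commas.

  step 3 ⇒ step 4: BCBDACBDBC ⇒ BD·BC·BD·A·C·BC·BD·A·BD·BC
    A ↦ C
    B ↦ BD
    C ↦ BC
    D ↦ A

A->C, B->BD, C->BC, D->A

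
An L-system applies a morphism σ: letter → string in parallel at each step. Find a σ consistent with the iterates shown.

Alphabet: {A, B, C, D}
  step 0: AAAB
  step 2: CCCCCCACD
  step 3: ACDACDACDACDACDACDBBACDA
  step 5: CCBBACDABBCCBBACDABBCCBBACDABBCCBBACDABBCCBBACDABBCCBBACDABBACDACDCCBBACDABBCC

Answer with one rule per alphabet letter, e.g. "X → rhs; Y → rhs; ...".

  step 2 ⇒ step 3: CCCCCCACD ⇒ ACD·ACD·ACD·ACD·ACD·ACD·BB·ACD·A
    A ↦ BB
    C ↦ ACD
    D ↦ A
    B ↦ C  (constrained at step 0)

A->BB, B->C, C->ACD, D->A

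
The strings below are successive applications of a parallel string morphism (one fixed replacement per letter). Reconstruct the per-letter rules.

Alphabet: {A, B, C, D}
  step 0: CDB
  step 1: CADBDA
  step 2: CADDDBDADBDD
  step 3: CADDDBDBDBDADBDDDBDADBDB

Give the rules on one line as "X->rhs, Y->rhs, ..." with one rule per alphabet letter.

A->DD, B->DA, C->CA, D->DB

  step 2 ⇒ step 3: CADDDBDADBDD ⇒ CA·DD·DB·DB·DB·DA·DB·DD·DB·DA·DB·DB
    A ↦ DD
    B ↦ DA
    C ↦ CA
    D ↦ DB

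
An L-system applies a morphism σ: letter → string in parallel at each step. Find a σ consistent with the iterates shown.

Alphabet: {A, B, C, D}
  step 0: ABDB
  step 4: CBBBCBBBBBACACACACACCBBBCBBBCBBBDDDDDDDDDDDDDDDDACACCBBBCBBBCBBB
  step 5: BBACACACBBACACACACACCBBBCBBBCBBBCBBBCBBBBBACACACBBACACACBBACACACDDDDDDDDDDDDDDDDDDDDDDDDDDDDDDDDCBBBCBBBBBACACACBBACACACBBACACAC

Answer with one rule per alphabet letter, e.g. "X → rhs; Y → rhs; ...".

  step 4 ⇒ step 5: CBBBCBBBBBACACACACACCBBBCBBBCBBBDDDDDDDDDDDDDDDDACACCBBBCBBBCBBB ⇒ BB·AC·AC·AC·BB·AC·AC·AC·AC·AC·CB·BB·CB·BB·CB·BB·CB·BB·CB·BB·BB·AC·AC·AC·BB·AC·AC·AC·BB·AC·AC·AC·DD·DD·DD·DD·DD·DD·DD·DD·DD·DD·DD·DD·DD·DD·DD·DD·CB·BB·CB·BB·BB·AC·AC·AC·BB·AC·AC·AC·BB·AC·AC·AC
    A ↦ CB
    B ↦ AC
    C ↦ BB
    D ↦ DD

A->CB, B->AC, C->BB, D->DD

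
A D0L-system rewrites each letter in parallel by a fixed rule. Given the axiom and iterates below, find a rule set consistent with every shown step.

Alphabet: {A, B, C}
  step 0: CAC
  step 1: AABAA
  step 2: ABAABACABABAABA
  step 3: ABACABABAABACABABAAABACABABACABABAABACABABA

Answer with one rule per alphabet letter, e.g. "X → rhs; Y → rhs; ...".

  step 2 ⇒ step 3: ABAABACABABAABA ⇒ ABA·CAB·ABA·ABA·CAB·ABA·A·ABA·CAB·ABA·CAB·ABA·ABA·CAB·ABA
    A ↦ ABA
    B ↦ CAB
    C ↦ A

A->ABA, B->CAB, C->A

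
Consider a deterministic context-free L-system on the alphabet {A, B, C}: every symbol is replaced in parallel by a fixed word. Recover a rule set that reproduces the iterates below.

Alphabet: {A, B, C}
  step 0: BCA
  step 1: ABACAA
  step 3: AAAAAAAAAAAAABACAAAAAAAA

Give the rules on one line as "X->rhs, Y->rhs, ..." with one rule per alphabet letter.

  step 0 ⇒ step 1: BCA ⇒ A·BAC·AA
    A ↦ AA
    B ↦ A
    C ↦ BAC

A->AA, B->A, C->BAC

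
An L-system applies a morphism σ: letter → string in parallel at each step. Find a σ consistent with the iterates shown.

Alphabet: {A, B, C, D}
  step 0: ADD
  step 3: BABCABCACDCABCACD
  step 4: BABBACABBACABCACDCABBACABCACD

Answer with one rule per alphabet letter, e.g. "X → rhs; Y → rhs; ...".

A->B, B->BA, C->CA, D->CD

  step 3 ⇒ step 4: BABCABCACDCABCACD ⇒ BA·B·BA·CA·B·BA·CA·B·CA·CD·CA·B·BA·CA·B·CA·CD
    A ↦ B
    B ↦ BA
    C ↦ CA
    D ↦ CD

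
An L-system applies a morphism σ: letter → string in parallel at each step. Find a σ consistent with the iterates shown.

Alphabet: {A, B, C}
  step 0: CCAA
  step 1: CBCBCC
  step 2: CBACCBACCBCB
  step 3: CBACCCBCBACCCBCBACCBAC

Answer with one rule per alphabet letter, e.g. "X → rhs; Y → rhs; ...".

  step 2 ⇒ step 3: CBACCBACCBCB ⇒ CB·AC·C·CB·CB·AC·C·CB·CB·AC·CB·AC
    A ↦ C
    B ↦ AC
    C ↦ CB

A->C, B->AC, C->CB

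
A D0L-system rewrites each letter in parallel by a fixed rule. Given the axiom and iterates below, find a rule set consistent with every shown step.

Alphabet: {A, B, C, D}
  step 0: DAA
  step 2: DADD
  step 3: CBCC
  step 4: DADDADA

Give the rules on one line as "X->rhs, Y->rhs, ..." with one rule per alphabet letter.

A->B, B->D, C->DA, D->C

  step 3 ⇒ step 4: CBCC ⇒ DA·D·DA·DA
    B ↦ D
    C ↦ DA
  step 2 ⇒ step 3: DADD ⇒ C·B·C·C
    A ↦ B
  step 2 ⇒ step 3: DADD ⇒ C·B·C·C
    D ↦ C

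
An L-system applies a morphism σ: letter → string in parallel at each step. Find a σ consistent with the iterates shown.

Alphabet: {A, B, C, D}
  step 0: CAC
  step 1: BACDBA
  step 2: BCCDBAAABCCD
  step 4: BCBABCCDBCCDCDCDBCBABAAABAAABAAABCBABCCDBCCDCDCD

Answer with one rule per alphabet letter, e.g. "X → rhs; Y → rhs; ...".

A->CD, B->BC, C->BA, D->AA

  step 1 ⇒ step 2: BACDBA ⇒ BC·CD·BA·AA·BC·CD
    A ↦ CD
    B ↦ BC
    C ↦ BA
    D ↦ AA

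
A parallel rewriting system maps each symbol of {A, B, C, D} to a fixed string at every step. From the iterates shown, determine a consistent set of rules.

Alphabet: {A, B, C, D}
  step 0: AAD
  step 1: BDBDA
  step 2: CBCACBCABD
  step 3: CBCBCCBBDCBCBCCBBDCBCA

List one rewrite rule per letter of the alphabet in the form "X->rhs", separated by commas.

  step 2 ⇒ step 3: CBCACBCABD ⇒ CB·CBC·CB·BD·CB·CBC·CB·BD·CBC·A
    A ↦ BD
    B ↦ CBC
    C ↦ CB
    D ↦ A

A->BD, B->CBC, C->CB, D->A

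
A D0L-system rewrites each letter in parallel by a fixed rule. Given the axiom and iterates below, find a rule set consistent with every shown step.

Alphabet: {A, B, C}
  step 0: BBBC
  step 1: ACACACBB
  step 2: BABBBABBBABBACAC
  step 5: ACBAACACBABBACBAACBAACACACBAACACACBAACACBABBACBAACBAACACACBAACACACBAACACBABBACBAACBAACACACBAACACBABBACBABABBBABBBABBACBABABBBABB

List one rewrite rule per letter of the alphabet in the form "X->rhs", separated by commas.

A->BA, B->AC, C->BB

  step 1 ⇒ step 2: ACACACBB ⇒ BA·BB·BA·BB·BA·BB·AC·AC
    A ↦ BA
    B ↦ AC
    C ↦ BB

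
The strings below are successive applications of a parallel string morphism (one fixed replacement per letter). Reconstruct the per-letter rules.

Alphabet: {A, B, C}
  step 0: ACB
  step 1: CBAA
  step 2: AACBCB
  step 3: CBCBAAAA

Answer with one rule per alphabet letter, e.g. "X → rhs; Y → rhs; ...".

  step 2 ⇒ step 3: AACBCB ⇒ CB·CB·A·A·A·A
    A ↦ CB
    B ↦ A
    C ↦ A

A->CB, B->A, C->A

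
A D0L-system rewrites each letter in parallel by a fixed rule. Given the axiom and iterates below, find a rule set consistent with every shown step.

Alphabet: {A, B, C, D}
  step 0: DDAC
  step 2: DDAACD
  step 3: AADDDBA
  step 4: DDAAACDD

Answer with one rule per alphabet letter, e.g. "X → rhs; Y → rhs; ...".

A->D, B->CD, C->DB, D->A

  step 3 ⇒ step 4: AADDDBA ⇒ D·D·A·A·A·CD·D
    A ↦ D
    B ↦ CD
    D ↦ A
  step 2 ⇒ step 3: DDAACD ⇒ A·A·D·D·DB·A
    C ↦ DB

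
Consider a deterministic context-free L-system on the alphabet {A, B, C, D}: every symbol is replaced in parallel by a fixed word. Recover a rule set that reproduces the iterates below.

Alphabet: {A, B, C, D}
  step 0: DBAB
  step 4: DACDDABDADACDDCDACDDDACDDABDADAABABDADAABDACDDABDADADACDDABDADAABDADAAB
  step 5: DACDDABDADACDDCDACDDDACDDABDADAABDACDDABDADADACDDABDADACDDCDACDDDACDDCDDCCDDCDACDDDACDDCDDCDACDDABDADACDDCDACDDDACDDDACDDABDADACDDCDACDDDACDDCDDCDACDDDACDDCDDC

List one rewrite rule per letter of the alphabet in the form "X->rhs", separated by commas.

  step 4 ⇒ step 5: DACDDABDADACDDCDACDDDACDDABDADAABABDADAABDACDDABDADADACDDABDADAABDADAAB ⇒ DA·CDD·AB·DA·DA·CDD·C·DA·CDD·DA·CDD·AB·DA·DA·AB·DA·CDD·AB·DA·DA·DA·CDD·AB·DA·DA·CDD·C·DA·CDD·DA·CDD·CDD·C·CDD·C·DA·CDD·DA·CDD·CDD·C·DA·CDD·AB·DA·DA·CDD·C·DA·CDD·DA·CDD·DA·CDD·AB·DA·DA·CDD·C·DA·CDD·DA·CDD·CDD·C·DA·CDD·DA·CDD·CDD·C
    A ↦ CDD
    B ↦ C
    C ↦ AB
    D ↦ DA

A->CDD, B->C, C->AB, D->DA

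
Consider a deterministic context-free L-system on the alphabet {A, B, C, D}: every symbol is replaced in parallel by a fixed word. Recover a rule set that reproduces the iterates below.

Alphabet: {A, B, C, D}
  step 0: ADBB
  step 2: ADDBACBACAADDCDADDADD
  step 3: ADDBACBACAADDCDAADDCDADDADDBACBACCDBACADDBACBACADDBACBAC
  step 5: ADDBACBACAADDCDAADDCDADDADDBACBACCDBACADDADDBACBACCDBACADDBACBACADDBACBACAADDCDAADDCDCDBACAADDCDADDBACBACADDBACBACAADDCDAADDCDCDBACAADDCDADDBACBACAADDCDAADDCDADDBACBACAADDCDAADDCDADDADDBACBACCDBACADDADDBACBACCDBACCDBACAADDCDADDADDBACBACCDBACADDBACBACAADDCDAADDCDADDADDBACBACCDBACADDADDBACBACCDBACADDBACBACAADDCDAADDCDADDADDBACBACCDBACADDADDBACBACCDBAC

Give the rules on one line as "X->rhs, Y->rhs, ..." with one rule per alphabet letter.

  step 2 ⇒ step 3: ADDBACBACAADDCDADDADD ⇒ ADD·BAC·BAC·A·ADD·CD·A·ADD·CD·ADD·ADD·BAC·BAC·CD·BAC·ADD·BAC·BAC·ADD·BAC·BAC
    A ↦ ADD
    B ↦ A
    C ↦ CD
    D ↦ BAC

A->ADD, B->A, C->CD, D->BAC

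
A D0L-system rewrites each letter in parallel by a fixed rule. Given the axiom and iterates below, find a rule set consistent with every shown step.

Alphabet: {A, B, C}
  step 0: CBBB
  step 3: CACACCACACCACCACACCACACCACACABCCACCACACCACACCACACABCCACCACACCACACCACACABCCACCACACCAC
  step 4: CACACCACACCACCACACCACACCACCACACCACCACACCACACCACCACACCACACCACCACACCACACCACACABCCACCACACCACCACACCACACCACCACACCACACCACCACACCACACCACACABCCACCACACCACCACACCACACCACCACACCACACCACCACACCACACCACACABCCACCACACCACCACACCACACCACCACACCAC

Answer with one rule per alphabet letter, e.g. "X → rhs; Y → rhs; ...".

A->AC, B->ABC, C->CAC

  step 3 ⇒ step 4: CACACCACACCACCACACCACACCACACABCCACCACACCACACCACACABCCACCACACCACACCACACABCCACCACACCAC ⇒ CAC·AC·CAC·AC·CAC·CAC·AC·CAC·AC·CAC·CAC·AC·CAC·CAC·AC·CAC·AC·CAC·CAC·AC·CAC·AC·CAC·CAC·AC·CAC·AC·CAC·AC·ABC·CAC·CAC·AC·CAC·CAC·AC·CAC·AC·CAC·CAC·AC·CAC·AC·CAC·CAC·AC·CAC·AC·CAC·AC·ABC·CAC·CAC·AC·CAC·CAC·AC·CAC·AC·CAC·CAC·AC·CAC·AC·CAC·CAC·AC·CAC·AC·CAC·AC·ABC·CAC·CAC·AC·CAC·CAC·AC·CAC·AC·CAC·CAC·AC·CAC
    A ↦ AC
    B ↦ ABC
    C ↦ CAC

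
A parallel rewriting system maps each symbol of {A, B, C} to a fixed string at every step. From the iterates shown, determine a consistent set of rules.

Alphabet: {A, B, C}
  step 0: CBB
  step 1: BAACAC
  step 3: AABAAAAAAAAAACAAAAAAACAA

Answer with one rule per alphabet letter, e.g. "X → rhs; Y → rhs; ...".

  step 0 ⇒ step 1: CBB ⇒ BA·AC·AC
    B ↦ AC
    C ↦ BA
    A ↦ AA  (constrained at step 1)

A->AA, B->AC, C->BA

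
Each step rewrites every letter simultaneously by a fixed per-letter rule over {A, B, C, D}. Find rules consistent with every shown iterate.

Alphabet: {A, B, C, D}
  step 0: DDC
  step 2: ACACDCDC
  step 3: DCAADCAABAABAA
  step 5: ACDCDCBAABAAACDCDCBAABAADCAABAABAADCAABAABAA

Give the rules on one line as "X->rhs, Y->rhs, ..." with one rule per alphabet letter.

A->DC, B->AC, C->AA, D->B

  step 2 ⇒ step 3: ACACDCDC ⇒ DC·AA·DC·AA·B·AA·B·AA
    A ↦ DC
    C ↦ AA
    D ↦ B
    B ↦ AC  (constrained at step 3)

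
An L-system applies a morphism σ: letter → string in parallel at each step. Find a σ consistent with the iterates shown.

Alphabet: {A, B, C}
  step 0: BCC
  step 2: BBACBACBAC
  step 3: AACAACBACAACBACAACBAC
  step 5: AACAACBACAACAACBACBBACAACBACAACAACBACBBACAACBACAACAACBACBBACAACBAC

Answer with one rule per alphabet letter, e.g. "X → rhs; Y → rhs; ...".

  step 2 ⇒ step 3: BBACBACBAC ⇒ AAC·AAC·B·AC·AAC·B·AC·AAC·B·AC
    A ↦ B
    B ↦ AAC
    C ↦ AC

A->B, B->AAC, C->AC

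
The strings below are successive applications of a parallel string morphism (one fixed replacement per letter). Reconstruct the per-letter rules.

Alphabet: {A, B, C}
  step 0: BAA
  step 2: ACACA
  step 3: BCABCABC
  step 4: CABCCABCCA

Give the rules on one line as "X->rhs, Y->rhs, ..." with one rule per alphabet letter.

  step 3 ⇒ step 4: BCABCABC ⇒ C·A·BC·C·A·BC·C·A
    A ↦ BC
    B ↦ C
    C ↦ A

A->BC, B->C, C->A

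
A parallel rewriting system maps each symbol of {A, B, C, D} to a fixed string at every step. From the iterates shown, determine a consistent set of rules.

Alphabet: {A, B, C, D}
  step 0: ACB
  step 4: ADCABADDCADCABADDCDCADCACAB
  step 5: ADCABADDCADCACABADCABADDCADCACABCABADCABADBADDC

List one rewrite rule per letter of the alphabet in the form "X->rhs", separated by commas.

A->AD, B->DC, C->B, D->CA

  step 4 ⇒ step 5: ADCABADDCADCABADDCDCADCACAB ⇒ AD·CA·B·AD·DC·AD·CA·CA·B·AD·CA·B·AD·DC·AD·CA·CA·B·CA·B·AD·CA·B·AD·B·AD·DC
    A ↦ AD
    B ↦ DC
    C ↦ B
    D ↦ CA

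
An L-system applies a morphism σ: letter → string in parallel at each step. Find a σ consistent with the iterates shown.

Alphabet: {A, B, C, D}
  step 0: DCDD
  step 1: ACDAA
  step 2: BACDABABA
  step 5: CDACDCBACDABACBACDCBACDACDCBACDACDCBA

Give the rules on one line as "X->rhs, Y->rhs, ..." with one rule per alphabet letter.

  step 1 ⇒ step 2: ACDAA ⇒ BA·CD·A·BA·BA
    A ↦ BA
    C ↦ CD
    D ↦ A
    B ↦ C  (constrained at step 2)

A->BA, B->C, C->CD, D->A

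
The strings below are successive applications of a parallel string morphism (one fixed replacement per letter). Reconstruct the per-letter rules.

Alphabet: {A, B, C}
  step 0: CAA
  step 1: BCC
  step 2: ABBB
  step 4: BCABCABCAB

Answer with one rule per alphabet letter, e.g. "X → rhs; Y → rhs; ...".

  step 1 ⇒ step 2: BCC ⇒ AB·B·B
    B ↦ AB
    C ↦ B
  step 0 ⇒ step 1: CAA ⇒ B·C·C
    A ↦ C

A->C, B->AB, C->B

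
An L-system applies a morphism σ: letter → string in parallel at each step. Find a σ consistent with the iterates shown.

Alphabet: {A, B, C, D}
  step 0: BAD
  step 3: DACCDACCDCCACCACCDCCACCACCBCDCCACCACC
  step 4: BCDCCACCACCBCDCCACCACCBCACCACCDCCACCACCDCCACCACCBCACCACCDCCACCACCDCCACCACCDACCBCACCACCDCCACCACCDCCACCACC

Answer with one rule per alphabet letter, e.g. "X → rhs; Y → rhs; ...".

  step 3 ⇒ step 4: DACCDACCDCCACCACCDCCACCACCBCDCCACCACC ⇒ BC·DCC·ACC·ACC·BC·DCC·ACC·ACC·BC·ACC·ACC·DCC·ACC·ACC·DCC·ACC·ACC·BC·ACC·ACC·DCC·ACC·ACC·DCC·ACC·ACC·D·ACC·BC·ACC·ACC·DCC·ACC·ACC·DCC·ACC·ACC
    A ↦ DCC
    B ↦ D
    C ↦ ACC
    D ↦ BC

A->DCC, B->D, C->ACC, D->BC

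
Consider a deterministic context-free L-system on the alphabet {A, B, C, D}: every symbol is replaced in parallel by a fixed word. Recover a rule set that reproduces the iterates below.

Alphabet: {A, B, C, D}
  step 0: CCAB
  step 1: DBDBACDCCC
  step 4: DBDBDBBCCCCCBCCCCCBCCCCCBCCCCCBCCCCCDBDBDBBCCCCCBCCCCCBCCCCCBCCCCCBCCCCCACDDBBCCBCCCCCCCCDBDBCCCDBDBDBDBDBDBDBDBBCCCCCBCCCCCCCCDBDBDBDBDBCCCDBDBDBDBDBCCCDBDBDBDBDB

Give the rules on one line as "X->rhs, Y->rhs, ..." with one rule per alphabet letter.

A->ACD, B->CCC, C->DB, D->BCC

  step 0 ⇒ step 1: CCAB ⇒ DB·DB·ACD·CCC
    A ↦ ACD
    B ↦ CCC
    C ↦ DB
    D ↦ BCC  (constrained at step 1)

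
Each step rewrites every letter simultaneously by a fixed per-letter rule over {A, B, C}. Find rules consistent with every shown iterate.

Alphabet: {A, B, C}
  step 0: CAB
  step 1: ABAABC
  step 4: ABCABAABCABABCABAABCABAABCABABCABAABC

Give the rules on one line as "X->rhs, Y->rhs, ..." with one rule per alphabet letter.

  step 0 ⇒ step 1: CAB ⇒ ABA·AB·C
    A ↦ AB
    B ↦ C
    C ↦ ABA

A->AB, B->C, C->ABA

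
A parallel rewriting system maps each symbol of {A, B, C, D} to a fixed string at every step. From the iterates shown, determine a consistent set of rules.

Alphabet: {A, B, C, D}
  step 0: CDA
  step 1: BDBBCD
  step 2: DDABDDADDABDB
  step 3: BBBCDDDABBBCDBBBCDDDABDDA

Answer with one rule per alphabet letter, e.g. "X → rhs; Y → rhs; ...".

  step 2 ⇒ step 3: DDABDDADDABDB ⇒ B·B·BCD·DDA·B·B·BCD·B·B·BCD·DDA·B·DDA
    A ↦ BCD
    B ↦ DDA
    D ↦ B
  step 0 ⇒ step 1: CDA ⇒ BD·B·BCD
    C ↦ BD

A->BCD, B->DDA, C->BD, D->B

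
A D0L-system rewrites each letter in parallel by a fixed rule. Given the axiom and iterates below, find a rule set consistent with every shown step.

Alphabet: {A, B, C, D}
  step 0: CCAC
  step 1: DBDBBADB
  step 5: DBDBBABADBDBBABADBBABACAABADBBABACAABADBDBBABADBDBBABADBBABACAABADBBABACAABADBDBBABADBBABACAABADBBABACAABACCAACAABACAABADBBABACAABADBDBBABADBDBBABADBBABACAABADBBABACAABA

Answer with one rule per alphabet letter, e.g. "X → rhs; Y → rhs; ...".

  step 0 ⇒ step 1: CCAC ⇒ DB·DB·BA·DB
    A ↦ BA
    C ↦ DB
    B ↦ CAA  (constrained at step 1)
    D ↦ C  (constrained at step 1)

A->BA, B->CAA, C->DB, D->C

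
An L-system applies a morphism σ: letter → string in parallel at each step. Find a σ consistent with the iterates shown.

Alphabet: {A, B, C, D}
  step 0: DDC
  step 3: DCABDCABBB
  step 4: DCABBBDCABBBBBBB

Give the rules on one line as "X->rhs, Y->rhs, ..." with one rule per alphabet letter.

A->B, B->BB, C->A, D->DC

  step 3 ⇒ step 4: DCABDCABBB ⇒ DC·A·B·BB·DC·A·B·BB·BB·BB
    A ↦ B
    B ↦ BB
    C ↦ A
    D ↦ DC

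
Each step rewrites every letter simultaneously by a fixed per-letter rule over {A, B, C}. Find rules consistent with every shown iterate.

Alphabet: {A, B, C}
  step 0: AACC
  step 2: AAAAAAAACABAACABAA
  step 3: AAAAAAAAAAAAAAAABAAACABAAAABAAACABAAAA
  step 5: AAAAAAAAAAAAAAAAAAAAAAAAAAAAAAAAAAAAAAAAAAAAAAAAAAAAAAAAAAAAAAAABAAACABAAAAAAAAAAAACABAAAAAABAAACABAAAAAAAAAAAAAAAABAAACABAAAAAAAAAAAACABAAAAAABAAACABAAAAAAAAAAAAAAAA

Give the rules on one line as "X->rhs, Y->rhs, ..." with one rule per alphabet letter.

A->AA, B->CAB, C->BA

  step 2 ⇒ step 3: AAAAAAAACABAACABAA ⇒ AA·AA·AA·AA·AA·AA·AA·AA·BA·AA·CAB·AA·AA·BA·AA·CAB·AA·AA
    A ↦ AA
    B ↦ CAB
    C ↦ BA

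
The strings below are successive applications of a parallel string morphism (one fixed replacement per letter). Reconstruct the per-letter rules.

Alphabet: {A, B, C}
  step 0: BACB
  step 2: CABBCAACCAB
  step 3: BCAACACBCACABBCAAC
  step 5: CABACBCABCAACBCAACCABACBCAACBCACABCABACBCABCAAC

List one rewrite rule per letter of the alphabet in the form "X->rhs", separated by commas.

A->CA, B->AC, C->B

  step 2 ⇒ step 3: CABBCAACCAB ⇒ B·CA·AC·AC·B·CA·CA·B·B·CA·AC
    A ↦ CA
    B ↦ AC
    C ↦ B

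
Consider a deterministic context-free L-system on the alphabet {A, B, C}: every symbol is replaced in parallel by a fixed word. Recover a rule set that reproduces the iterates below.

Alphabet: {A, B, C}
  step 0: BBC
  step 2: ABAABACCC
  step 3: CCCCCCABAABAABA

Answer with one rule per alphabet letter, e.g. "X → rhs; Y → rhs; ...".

  step 2 ⇒ step 3: ABAABACCC ⇒ C·C·C·C·C·C·ABA·ABA·ABA
    A ↦ C
    B ↦ C
    C ↦ ABA

A->C, B->C, C->ABA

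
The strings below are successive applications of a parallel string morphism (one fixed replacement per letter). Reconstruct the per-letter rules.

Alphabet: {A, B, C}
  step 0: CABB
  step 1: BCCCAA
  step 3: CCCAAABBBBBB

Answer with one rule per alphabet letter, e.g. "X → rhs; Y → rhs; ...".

  step 0 ⇒ step 1: CABB ⇒ B·CCC·A·A
    A ↦ CCC
    B ↦ A
    C ↦ B

A->CCC, B->A, C->B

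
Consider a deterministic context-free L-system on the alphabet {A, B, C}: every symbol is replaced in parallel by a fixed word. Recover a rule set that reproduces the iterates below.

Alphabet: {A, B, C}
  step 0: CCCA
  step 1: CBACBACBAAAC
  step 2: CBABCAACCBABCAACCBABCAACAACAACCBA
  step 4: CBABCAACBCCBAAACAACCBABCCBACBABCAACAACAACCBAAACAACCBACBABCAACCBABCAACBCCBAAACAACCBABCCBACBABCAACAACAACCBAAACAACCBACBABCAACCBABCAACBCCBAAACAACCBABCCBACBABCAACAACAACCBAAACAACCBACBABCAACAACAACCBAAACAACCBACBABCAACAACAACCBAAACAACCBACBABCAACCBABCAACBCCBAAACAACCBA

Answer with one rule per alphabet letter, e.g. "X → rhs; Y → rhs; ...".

  step 1 ⇒ step 2: CBACBACBAAAC ⇒ CBA·BC·AAC·CBA·BC·AAC·CBA·BC·AAC·AAC·AAC·CBA
    A ↦ AAC
    B ↦ BC
    C ↦ CBA

A->AAC, B->BC, C->CBA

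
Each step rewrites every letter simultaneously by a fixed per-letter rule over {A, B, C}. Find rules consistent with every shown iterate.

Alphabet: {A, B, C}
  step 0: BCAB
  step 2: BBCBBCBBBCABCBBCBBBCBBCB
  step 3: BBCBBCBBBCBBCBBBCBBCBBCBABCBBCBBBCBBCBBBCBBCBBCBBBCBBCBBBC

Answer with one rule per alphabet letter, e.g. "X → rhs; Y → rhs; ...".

  step 2 ⇒ step 3: BBCBBCBBBCABCBBCBBBCBBCB ⇒ BBC·BBC·B·BBC·BBC·B·BBC·BBC·BBC·B·ABC·BBC·B·BBC·BBC·B·BBC·BBC·BBC·B·BBC·BBC·B·BBC
    A ↦ ABC
    B ↦ BBC
    C ↦ B

A->ABC, B->BBC, C->B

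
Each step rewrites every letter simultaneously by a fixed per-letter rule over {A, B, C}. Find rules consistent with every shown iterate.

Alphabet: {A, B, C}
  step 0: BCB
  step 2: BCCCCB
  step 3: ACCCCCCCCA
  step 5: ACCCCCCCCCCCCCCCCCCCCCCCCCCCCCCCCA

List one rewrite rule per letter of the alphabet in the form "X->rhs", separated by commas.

  step 2 ⇒ step 3: BCCCCB ⇒ A·CC·CC·CC·CC·A
    B ↦ A
    C ↦ CC
    A ↦ B  (constrained at step 3)

A->B, B->A, C->CC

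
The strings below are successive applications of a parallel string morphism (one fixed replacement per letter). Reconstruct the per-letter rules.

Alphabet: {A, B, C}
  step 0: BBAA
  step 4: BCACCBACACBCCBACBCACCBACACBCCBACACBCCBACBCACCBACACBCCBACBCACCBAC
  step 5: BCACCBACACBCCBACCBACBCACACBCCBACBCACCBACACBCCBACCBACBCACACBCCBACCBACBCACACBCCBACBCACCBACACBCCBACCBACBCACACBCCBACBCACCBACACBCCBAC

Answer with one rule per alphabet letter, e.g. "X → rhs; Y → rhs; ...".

  step 4 ⇒ step 5: BCACCBACACBCCBACBCACCBACACBCCBACACBCCBACBCACCBACACBCCBACBCACCBAC ⇒ BC·AC·CB·AC·AC·BC·CB·AC·CB·AC·BC·AC·AC·BC·CB·AC·BC·AC·CB·AC·AC·BC·CB·AC·CB·AC·BC·AC·AC·BC·CB·AC·CB·AC·BC·AC·AC·BC·CB·AC·BC·AC·CB·AC·AC·BC·CB·AC·CB·AC·BC·AC·AC·BC·CB·AC·BC·AC·CB·AC·AC·BC·CB·AC
    A ↦ CB
    B ↦ BC
    C ↦ AC

A->CB, B->BC, C->AC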